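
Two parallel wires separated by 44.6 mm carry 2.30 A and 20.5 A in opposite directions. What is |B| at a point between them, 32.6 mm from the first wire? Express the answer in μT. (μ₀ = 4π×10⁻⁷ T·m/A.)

Each long wire gives B = μ₀I/(2πd). Distances are d₁ = 0.0326 m and d₂ = 0.012 m.
B₁ = 1.41×10⁻⁵ T, B₂ = 3.42×10⁻⁴ T.
Between antiparallel currents both contributions point the same way, so they add. B = B₁ + B₂ = 1.41×10⁻⁵ + 3.42×10⁻⁴ = 3.56×10⁻⁴ T.

B ≈ 356 μT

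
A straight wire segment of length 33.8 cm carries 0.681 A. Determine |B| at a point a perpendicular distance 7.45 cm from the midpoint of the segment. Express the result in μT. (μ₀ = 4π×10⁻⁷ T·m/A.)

B ≈ 1.67 μT

For a finite straight segment, B = (μ₀I/4πd)(sinθ₁ + sinθ₂), where θ₁, θ₂ are the angles from the perpendicular to each end.
The perpendicular from the point meets the wire at its midpoint, so each end is L/2 = 0.169 m away along the wire.
sinθ₁ = 0.169/√(0.169²+0.0745²) = 0.9150; sinθ₂ = 0.169/√(0.169²+0.0745²) = 0.9150.
B = (4π×10⁻⁷ × 0.681) / (4π × 0.0745) × (0.9150 + 0.9150) = 1.67×10⁻⁶ T.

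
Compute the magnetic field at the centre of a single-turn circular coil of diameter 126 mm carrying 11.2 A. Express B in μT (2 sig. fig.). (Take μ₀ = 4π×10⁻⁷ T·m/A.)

At the centre of a circular loop the Biot–Savart law gives B = μ₀I/(2R) (so R = 0.063 m).
B = (4π×10⁻⁷ × 11.2) / (2 × 0.063) = 1.12×10⁻⁴ T.

B ≈ 110 μT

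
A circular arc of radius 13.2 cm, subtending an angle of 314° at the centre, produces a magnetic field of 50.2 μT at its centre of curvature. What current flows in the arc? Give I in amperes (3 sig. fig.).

I ≈ 12.1 A

For a circular arc, B = μ₀Iφ/(4πR) with φ in radians; here φ = 5.48 rad.
So I = 4πRB/(μ₀φ) = 4π × 0.132 × 5.02×10⁻⁵ / (4π×10⁻⁷ × 5.48) = 12.1 A.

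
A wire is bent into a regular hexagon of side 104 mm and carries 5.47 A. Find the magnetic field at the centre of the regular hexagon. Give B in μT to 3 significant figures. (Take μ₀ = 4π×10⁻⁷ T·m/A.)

B ≈ 36.4 μT

Each side is a finite straight segment at perpendicular distance d = a/(2 tan(π/6)) = 0.09007 m from the centre, with end-angles ±π/6.
One side contributes B₁ = (μ₀I/4πd)·2 sin(π/6) = 6.07×10⁻⁶ T.
All 6 sides add in the same direction: B = 6 × 6.07×10⁻⁶ = 3.64×10⁻⁵ T.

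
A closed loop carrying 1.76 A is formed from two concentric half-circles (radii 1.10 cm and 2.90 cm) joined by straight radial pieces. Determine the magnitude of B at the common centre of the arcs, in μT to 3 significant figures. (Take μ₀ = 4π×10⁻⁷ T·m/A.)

The radial connectors point toward the centre, so dl × r̂ = 0 and they contribute nothing.
Each semicircle gives μ₀I/(4R): inner arc 5.03×10⁻⁵ T, outer arc 1.91×10⁻⁵ T.
The two arcs carry current in opposite angular senses, so their fields oppose: B = |5.03×10⁻⁵ − 1.91×10⁻⁵| = 3.12×10⁻⁵ T.

B ≈ 31.2 μT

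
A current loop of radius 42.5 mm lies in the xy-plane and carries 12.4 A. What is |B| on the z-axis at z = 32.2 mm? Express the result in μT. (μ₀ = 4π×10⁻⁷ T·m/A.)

On the axis of a circular loop, B = μ₀IR² / [2(R²+z²)^(3/2)].
R² + z² = (0.0425)² + (0.0322)² = 0.002843 m², and (R²+z²)^(3/2) = 1.52×10⁻⁴ m³.
B = (4π×10⁻⁷ × 12.4 × 0.001806) / (2 × 1.52×10⁻⁴) = 9.28×10⁻⁵ T.

B ≈ 92.8 μT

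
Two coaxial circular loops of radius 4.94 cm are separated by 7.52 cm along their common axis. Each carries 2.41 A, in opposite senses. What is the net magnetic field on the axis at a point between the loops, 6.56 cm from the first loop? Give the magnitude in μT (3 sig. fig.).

B ≈ 22.3 μT

Each loop contributes B = μ₀IR²/[2(R²+z²)^(3/2)] on the axis, with z measured from that loop.
Loop 1 (z = 0.0656 m): B₁ = 6.67×10⁻⁶ T. Loop 2 (z = 0.0096 m): B₂ = 2.90×10⁻⁵ T.
The fields oppose: B = |B₁ − B₂| = 2.23×10⁻⁵ T.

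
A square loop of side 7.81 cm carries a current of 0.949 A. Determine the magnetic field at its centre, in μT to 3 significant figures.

B ≈ 13.7 μT

Each side is a finite straight segment at perpendicular distance d = a/(2 tan(π/4)) = 0.03905 m from the centre, with end-angles ±π/4.
One side contributes B₁ = (μ₀I/4πd)·2 sin(π/4) = 3.44×10⁻⁶ T.
All 4 sides add in the same direction: B = 4 × 3.44×10⁻⁶ = 1.37×10⁻⁵ T.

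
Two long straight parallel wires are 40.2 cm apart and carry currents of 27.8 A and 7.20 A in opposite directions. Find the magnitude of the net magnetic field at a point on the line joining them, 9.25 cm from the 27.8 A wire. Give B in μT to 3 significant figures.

B ≈ 64.8 μT

Each long wire gives B = μ₀I/(2πd). Distances are d₁ = 0.0925 m and d₂ = 0.3095 m.
B₁ = 6.01×10⁻⁵ T, B₂ = 4.65×10⁻⁶ T.
Between antiparallel currents both contributions point the same way, so they add. B = B₁ + B₂ = 6.01×10⁻⁵ + 4.65×10⁻⁶ = 6.48×10⁻⁵ T.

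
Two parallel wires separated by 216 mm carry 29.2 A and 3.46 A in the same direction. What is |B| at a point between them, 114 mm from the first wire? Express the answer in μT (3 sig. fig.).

B ≈ 44.4 μT

Each long wire gives B = μ₀I/(2πd). Distances are d₁ = 0.114 m and d₂ = 0.102 m.
B₁ = 5.12×10⁻⁵ T, B₂ = 6.78×10⁻⁶ T.
Between parallel currents the two contributions point in opposite directions, so they subtract. B = |B₁ − B₂| = |5.12×10⁻⁵ − 6.78×10⁻⁶| = 4.44×10⁻⁵ T.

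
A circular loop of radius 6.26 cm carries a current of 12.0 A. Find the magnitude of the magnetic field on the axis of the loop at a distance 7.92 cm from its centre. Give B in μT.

On the axis of a circular loop, B = μ₀IR² / [2(R²+z²)^(3/2)].
R² + z² = (0.0626)² + (0.0792)² = 0.01019 m², and (R²+z²)^(3/2) = 1.03×10⁻³ m³.
B = (4π×10⁻⁷ × 12.0 × 0.003919) / (2 × 1.03×10⁻³) = 2.87×10⁻⁵ T.

B ≈ 28.7 μT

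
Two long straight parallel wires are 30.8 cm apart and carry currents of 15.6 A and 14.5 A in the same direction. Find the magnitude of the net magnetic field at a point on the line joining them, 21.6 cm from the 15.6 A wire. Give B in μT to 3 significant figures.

Each long wire gives B = μ₀I/(2πd). Distances are d₁ = 0.216 m and d₂ = 0.092 m.
B₁ = 1.44×10⁻⁵ T, B₂ = 3.15×10⁻⁵ T.
Between parallel currents the two contributions point in opposite directions, so they subtract. B = |B₁ − B₂| = |1.44×10⁻⁵ − 3.15×10⁻⁵| = 1.71×10⁻⁵ T.

B ≈ 17.1 μT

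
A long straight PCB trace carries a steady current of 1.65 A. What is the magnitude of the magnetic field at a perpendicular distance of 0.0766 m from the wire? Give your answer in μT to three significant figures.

B ≈ 4.31 μT

For an infinitely long straight wire, B = μ₀I/(2πd).
B = (4π×10⁻⁷ × 1.65) / (2π × 0.0766) = 4.31×10⁻⁶ T.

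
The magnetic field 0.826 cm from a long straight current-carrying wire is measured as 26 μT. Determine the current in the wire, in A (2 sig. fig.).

I ≈ 1.1 A

For a long straight wire B = μ₀I/(2πd), so I = 2πdB/μ₀.
I = 2π × 0.00826 × 2.60×10⁻⁵ / (4π×10⁻⁷) = 1.07 A.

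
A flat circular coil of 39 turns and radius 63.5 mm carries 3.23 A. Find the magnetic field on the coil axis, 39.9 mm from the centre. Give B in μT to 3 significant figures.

B ≈ 757 μT

For an N-turn flat coil, B = Nμ₀IR²/[2(R²+z²)^(3/2)] with R = 0.0635 m, z = 0.0399 m.
B = 39 × 1.94×10⁻⁵ T = 7.57×10⁻⁴ T.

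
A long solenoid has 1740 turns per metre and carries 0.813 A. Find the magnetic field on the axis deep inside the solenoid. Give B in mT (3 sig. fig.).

Inside a long solenoid, B = μ₀nI with n = 1740 turns/m.
B = 4π×10⁻⁷ × 1740 × 0.813 = 1.78×10⁻³ T.

B ≈ 1.78 mT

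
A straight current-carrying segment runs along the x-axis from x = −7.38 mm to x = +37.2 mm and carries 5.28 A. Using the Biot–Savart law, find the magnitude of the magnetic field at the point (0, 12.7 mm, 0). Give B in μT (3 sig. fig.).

B ≈ 60.2 μT

For a finite straight segment, B = (μ₀I/4πd)(sinθ₁ + sinθ₂), where θ₁, θ₂ are the angles from the perpendicular to each end.
The perpendicular distance is d = 0.0127 m; the end-offsets along the wire are a = 0.00738 m and b = 0.0372 m.
sinθ₁ = 0.00738/√(0.00738²+0.0127²) = 0.5024; sinθ₂ = 0.0372/√(0.0372²+0.0127²) = 0.9464.
B = (4π×10⁻⁷ × 5.28) / (4π × 0.0127) × (0.5024 + 0.9464) = 6.02×10⁻⁵ T.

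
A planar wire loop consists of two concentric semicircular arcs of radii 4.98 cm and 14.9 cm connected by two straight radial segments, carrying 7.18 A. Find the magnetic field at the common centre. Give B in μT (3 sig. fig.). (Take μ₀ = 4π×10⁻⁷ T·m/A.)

B ≈ 30.2 μT

The radial connectors point toward the centre, so dl × r̂ = 0 and they contribute nothing.
Each semicircle gives μ₀I/(4R): inner arc 4.53×10⁻⁵ T, outer arc 1.51×10⁻⁵ T.
The two arcs carry current in opposite angular senses, so their fields oppose: B = |4.53×10⁻⁵ − 1.51×10⁻⁵| = 3.02×10⁻⁵ T.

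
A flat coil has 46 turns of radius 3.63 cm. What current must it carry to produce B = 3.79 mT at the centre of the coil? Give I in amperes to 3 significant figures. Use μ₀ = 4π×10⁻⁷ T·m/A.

For an N-turn coil, B = Nμ₀I/(2R) with R = 0.0363 m, so I = 2RB/(Nμ₀) = 2 × 0.0363 × 3.79×10⁻³ / (46 × 4π×10⁻⁷) = 4.76 A.

I ≈ 4.76 A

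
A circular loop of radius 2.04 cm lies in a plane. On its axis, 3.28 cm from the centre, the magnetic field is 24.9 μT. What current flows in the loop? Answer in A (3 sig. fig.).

On the axis of a loop, B = μ₀IR²/[2(R²+z²)^(3/2)], so I = 2B(R²+z²)^(3/2)/(μ₀R²).
R² + z² = 0.0004162 + 0.001076 = 0.001492 m²; raised to 3/2 gives 5.76×10⁻⁵ m³.
I = 2 × 2.49×10⁻⁵ × 5.76×10⁻⁵ / (1.26×10⁻⁶ × 0.0004162) = 5.49 A.

I ≈ 5.49 A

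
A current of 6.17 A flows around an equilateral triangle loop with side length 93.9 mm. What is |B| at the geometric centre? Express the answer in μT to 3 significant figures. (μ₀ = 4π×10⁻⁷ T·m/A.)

Each side is a finite straight segment at perpendicular distance d = a/(2 tan(π/3)) = 0.02711 m from the centre, with end-angles ±π/3.
One side contributes B₁ = (μ₀I/4πd)·2 sin(π/3) = 3.94×10⁻⁵ T.
All 3 sides add in the same direction: B = 3 × 3.94×10⁻⁵ = 1.18×10⁻⁴ T.

B ≈ 118 μT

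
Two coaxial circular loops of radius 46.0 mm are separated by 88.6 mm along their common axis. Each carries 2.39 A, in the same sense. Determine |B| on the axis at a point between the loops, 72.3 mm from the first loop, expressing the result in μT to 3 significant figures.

B ≈ 32.4 μT

Each loop contributes B = μ₀IR²/[2(R²+z²)^(3/2)] on the axis, with z measured from that loop.
Loop 1 (z = 0.0723 m): B₁ = 5.05×10⁻⁶ T. Loop 2 (z = 0.0163 m): B₂ = 2.73×10⁻⁵ T.
The fields add: B = B₁ + B₂ = 3.24×10⁻⁵ T.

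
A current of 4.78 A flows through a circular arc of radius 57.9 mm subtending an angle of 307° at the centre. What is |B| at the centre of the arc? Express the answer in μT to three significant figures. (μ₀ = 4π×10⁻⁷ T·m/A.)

The Biot–Savart field of a circular arc at its centre is B = μ₀Iφ/(4πR), with φ = 5.358 rad.
B = (4π×10⁻⁷ × 4.78 × 5.358) / (4π × 0.0579) = 4.42×10⁻⁵ T.

B ≈ 44.2 μT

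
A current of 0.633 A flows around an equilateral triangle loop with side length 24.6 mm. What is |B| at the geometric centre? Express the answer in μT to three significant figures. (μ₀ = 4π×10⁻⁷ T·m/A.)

B ≈ 46.3 μT

Each side is a finite straight segment at perpendicular distance d = a/(2 tan(π/3)) = 0.007101 m from the centre, with end-angles ±π/3.
One side contributes B₁ = (μ₀I/4πd)·2 sin(π/3) = 1.54×10⁻⁵ T.
All 3 sides add in the same direction: B = 3 × 1.54×10⁻⁵ = 4.63×10⁻⁵ T.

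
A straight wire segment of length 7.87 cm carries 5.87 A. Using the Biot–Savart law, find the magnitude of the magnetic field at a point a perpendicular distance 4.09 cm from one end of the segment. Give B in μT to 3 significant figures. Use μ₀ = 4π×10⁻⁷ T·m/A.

B ≈ 12.7 μT

For a finite straight segment, B = (μ₀I/4πd)(sinθ₁ + sinθ₂), where θ₁, θ₂ are the angles from the perpendicular to each end.
The perpendicular foot is at one end, so the two end-offsets along the wire are 0 and L = 0.0787 m.
sinθ₁ = 0/√(0²+0.0409²) = 0.0000; sinθ₂ = 0.0787/√(0.0787²+0.0409²) = 0.8873.
B = (4π×10⁻⁷ × 5.87) / (4π × 0.0409) × (0.0000 + 0.8873) = 1.27×10⁻⁵ T.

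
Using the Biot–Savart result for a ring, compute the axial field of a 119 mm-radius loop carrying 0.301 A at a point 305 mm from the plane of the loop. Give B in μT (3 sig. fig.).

B ≈ 0.0763 μT

On the axis of a circular loop, B = μ₀IR² / [2(R²+z²)^(3/2)].
R² + z² = (0.119)² + (0.305)² = 0.1072 m², and (R²+z²)^(3/2) = 3.51×10⁻² m³.
B = (4π×10⁻⁷ × 0.301 × 0.01416) / (2 × 3.51×10⁻²) = 7.63×10⁻⁸ T.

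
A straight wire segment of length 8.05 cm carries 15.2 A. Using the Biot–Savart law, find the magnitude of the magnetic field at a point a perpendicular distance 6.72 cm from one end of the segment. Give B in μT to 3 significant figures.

For a finite straight segment, B = (μ₀I/4πd)(sinθ₁ + sinθ₂), where θ₁, θ₂ are the angles from the perpendicular to each end.
The perpendicular foot is at one end, so the two end-offsets along the wire are 0 and L = 0.0805 m.
sinθ₁ = 0/√(0²+0.0672²) = 0.0000; sinθ₂ = 0.0805/√(0.0805²+0.0672²) = 0.7677.
B = (4π×10⁻⁷ × 15.2) / (4π × 0.0672) × (0.0000 + 0.7677) = 1.74×10⁻⁵ T.

B ≈ 17.4 μT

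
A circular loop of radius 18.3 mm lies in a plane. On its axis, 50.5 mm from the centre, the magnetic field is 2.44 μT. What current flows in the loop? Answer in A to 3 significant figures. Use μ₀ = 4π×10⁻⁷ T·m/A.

I ≈ 1.80 A

On the axis of a loop, B = μ₀IR²/[2(R²+z²)^(3/2)], so I = 2B(R²+z²)^(3/2)/(μ₀R²).
R² + z² = 0.0003349 + 0.00255 = 0.002885 m²; raised to 3/2 gives 1.55×10⁻⁴ m³.
I = 2 × 2.44×10⁻⁶ × 1.55×10⁻⁴ / (1.26×10⁻⁶ × 0.0003349) = 1.80 A.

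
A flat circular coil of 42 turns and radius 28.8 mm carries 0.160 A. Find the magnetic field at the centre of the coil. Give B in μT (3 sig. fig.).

For an N-turn flat coil, B = Nμ₀I/(2R) with R = 0.0288 m.
B = 42 × 3.49×10⁻⁶ T = 1.47×10⁻⁴ T.

B ≈ 147 μT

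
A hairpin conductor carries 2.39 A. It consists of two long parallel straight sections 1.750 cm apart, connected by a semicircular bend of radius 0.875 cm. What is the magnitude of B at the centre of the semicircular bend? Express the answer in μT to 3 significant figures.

B ≈ 140 μT

The semicircular arc contributes B_arc = μ₀I·π/(4πR) = μ₀I/(4R) = 8.58×10⁻⁵ T.
Each semi-infinite lead is at perpendicular distance R = 0.00875 m from the centre, with the perpendicular foot at its near end, so it contributes μ₀I/(4πR); both point the same way, together 5.46×10⁻⁵ T.
Arc and leads all point the same direction: B = 8.58×10⁻⁵ + 5.46×10⁻⁵ = 1.40×10⁻⁴ T.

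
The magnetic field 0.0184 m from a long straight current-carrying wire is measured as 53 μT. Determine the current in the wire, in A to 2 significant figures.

I ≈ 4.9 A

For a long straight wire B = μ₀I/(2πd), so I = 2πdB/μ₀.
I = 2π × 0.0184 × 5.30×10⁻⁵ / (4π×10⁻⁷) = 4.88 A.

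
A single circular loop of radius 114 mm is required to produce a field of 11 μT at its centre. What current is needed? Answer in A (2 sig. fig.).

At the centre of a circular loop B = μ₀I/(2R), so I = 2RB/μ₀.
With R = 0.114 m, I = 2 × 0.114 × 1.10×10⁻⁵ / (4π×10⁻⁷) = 2.00 A.

I ≈ 2.0 A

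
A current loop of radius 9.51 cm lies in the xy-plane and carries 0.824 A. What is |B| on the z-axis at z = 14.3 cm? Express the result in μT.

On the axis of a circular loop, B = μ₀IR² / [2(R²+z²)^(3/2)].
R² + z² = (0.0951)² + (0.143)² = 0.02949 m², and (R²+z²)^(3/2) = 5.06×10⁻³ m³.
B = (4π×10⁻⁷ × 0.824 × 0.009044) / (2 × 5.06×10⁻³) = 9.24×10⁻⁷ T.

B ≈ 0.924 μT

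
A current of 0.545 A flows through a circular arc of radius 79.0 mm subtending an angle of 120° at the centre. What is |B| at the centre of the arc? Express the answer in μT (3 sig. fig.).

B ≈ 1.44 μT

The Biot–Savart field of a circular arc at its centre is B = μ₀Iφ/(4πR), with φ = 2.094 rad.
B = (4π×10⁻⁷ × 0.545 × 2.094) / (4π × 0.079) = 1.44×10⁻⁶ T.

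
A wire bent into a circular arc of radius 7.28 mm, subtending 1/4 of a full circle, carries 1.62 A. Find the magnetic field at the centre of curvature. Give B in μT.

The Biot–Savart field of a circular arc at its centre is B = μ₀Iφ/(4πR), with φ = 1.571 rad.
B = (4π×10⁻⁷ × 1.62 × 1.571) / (4π × 0.00728) = 3.50×10⁻⁵ T.

B ≈ 35.0 μT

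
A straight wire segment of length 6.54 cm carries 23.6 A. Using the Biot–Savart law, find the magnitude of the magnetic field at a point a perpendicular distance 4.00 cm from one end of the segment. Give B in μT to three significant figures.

For a finite straight segment, B = (μ₀I/4πd)(sinθ₁ + sinθ₂), where θ₁, θ₂ are the angles from the perpendicular to each end.
The perpendicular foot is at one end, so the two end-offsets along the wire are 0 and L = 0.0654 m.
sinθ₁ = 0/√(0²+0.04²) = 0.0000; sinθ₂ = 0.0654/√(0.0654²+0.04²) = 0.8531.
B = (4π×10⁻⁷ × 23.6) / (4π × 0.04) × (0.0000 + 0.8531) = 5.03×10⁻⁵ T.

B ≈ 50.3 μT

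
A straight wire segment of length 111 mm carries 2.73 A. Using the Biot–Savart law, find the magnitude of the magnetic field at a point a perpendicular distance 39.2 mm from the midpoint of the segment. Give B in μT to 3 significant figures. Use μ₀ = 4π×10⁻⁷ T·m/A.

B ≈ 11.4 μT

For a finite straight segment, B = (μ₀I/4πd)(sinθ₁ + sinθ₂), where θ₁, θ₂ are the angles from the perpendicular to each end.
The perpendicular from the point meets the wire at its midpoint, so each end is L/2 = 0.0555 m away along the wire.
sinθ₁ = 0.0555/√(0.0555²+0.0392²) = 0.8168; sinθ₂ = 0.0555/√(0.0555²+0.0392²) = 0.8168.
B = (4π×10⁻⁷ × 2.73) / (4π × 0.0392) × (0.8168 + 0.8168) = 1.14×10⁻⁵ T.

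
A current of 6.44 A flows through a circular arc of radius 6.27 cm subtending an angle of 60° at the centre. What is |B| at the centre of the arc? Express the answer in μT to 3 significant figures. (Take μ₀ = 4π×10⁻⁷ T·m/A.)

B ≈ 10.8 μT

The Biot–Savart field of a circular arc at its centre is B = μ₀Iφ/(4πR), with φ = 1.047 rad.
B = (4π×10⁻⁷ × 6.44 × 1.047) / (4π × 0.0627) = 1.08×10⁻⁵ T.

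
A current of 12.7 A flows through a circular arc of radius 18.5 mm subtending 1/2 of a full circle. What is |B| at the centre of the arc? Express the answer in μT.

The Biot–Savart field of a circular arc at its centre is B = μ₀Iφ/(4πR), with φ = 3.142 rad.
B = (4π×10⁻⁷ × 12.7 × 3.142) / (4π × 0.0185) = 2.16×10⁻⁴ T.

B ≈ 216 μT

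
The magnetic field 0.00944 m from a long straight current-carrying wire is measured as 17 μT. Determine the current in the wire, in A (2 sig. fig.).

I ≈ 0.80 A

For a long straight wire B = μ₀I/(2πd), so I = 2πdB/μ₀.
I = 2π × 0.00944 × 1.70×10⁻⁵ / (4π×10⁻⁷) = 0.802 A.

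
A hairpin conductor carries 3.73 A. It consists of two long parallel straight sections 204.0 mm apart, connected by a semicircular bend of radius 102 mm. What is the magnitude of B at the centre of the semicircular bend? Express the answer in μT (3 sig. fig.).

The semicircular arc contributes B_arc = μ₀I·π/(4πR) = μ₀I/(4R) = 1.15×10⁻⁵ T.
Each semi-infinite lead is at perpendicular distance R = 0.102 m from the centre, with the perpendicular foot at its near end, so it contributes μ₀I/(4πR); both point the same way, together 7.31×10⁻⁶ T.
Arc and leads all point the same direction: B = 1.15×10⁻⁵ + 7.31×10⁻⁶ = 1.88×10⁻⁵ T.

B ≈ 18.8 μT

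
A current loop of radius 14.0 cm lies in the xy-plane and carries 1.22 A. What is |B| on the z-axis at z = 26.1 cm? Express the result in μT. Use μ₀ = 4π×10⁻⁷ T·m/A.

B ≈ 0.578 μT

On the axis of a circular loop, B = μ₀IR² / [2(R²+z²)^(3/2)].
R² + z² = (0.14)² + (0.261)² = 0.08772 m², and (R²+z²)^(3/2) = 2.60×10⁻² m³.
B = (4π×10⁻⁷ × 1.22 × 0.0196) / (2 × 2.60×10⁻²) = 5.78×10⁻⁷ T.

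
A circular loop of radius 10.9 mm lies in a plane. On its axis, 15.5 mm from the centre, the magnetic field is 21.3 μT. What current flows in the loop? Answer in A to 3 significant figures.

On the axis of a loop, B = μ₀IR²/[2(R²+z²)^(3/2)], so I = 2B(R²+z²)^(3/2)/(μ₀R²).
R² + z² = 0.0001188 + 0.0002402 = 0.0003591 m²; raised to 3/2 gives 6.80×10⁻⁶ m³.
I = 2 × 2.13×10⁻⁵ × 6.80×10⁻⁶ / (1.26×10⁻⁶ × 0.0001188) = 1.94 A.

I ≈ 1.94 A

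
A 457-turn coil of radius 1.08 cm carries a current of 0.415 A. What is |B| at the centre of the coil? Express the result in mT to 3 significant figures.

For an N-turn flat coil, B = Nμ₀I/(2R) with R = 0.0108 m.
B = 457 × 2.41×10⁻⁵ T = 1.10×10⁻² T.

B ≈ 11.0 mT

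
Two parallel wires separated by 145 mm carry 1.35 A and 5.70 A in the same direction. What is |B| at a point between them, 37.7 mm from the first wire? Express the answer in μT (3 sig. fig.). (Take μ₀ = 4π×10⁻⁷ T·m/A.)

B ≈ 3.46 μT

Each long wire gives B = μ₀I/(2πd). Distances are d₁ = 0.0377 m and d₂ = 0.1073 m.
B₁ = 7.16×10⁻⁶ T, B₂ = 1.06×10⁻⁵ T.
Between parallel currents the two contributions point in opposite directions, so they subtract. B = |B₁ − B₂| = |7.16×10⁻⁶ − 1.06×10⁻⁵| = 3.46×10⁻⁶ T.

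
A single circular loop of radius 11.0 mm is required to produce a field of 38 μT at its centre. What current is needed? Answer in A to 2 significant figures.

I ≈ 0.67 A

At the centre of a circular loop B = μ₀I/(2R), so I = 2RB/μ₀.
With R = 0.011 m, I = 2 × 0.011 × 3.80×10⁻⁵ / (4π×10⁻⁷) = 0.665 A.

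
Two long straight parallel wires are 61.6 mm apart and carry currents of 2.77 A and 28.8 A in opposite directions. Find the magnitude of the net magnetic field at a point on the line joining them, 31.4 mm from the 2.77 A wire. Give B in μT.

Each long wire gives B = μ₀I/(2πd). Distances are d₁ = 0.0314 m and d₂ = 0.0302 m.
B₁ = 1.76×10⁻⁵ T, B₂ = 1.91×10⁻⁴ T.
Between antiparallel currents both contributions point the same way, so they add. B = B₁ + B₂ = 1.76×10⁻⁵ + 1.91×10⁻⁴ = 2.08×10⁻⁴ T.

B ≈ 208 μT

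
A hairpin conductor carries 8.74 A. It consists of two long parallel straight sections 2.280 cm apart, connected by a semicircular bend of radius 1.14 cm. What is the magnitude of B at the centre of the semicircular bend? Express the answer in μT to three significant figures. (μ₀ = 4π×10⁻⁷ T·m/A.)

B ≈ 394 μT

The semicircular arc contributes B_arc = μ₀I·π/(4πR) = μ₀I/(4R) = 2.41×10⁻⁴ T.
Each semi-infinite lead is at perpendicular distance R = 0.0114 m from the centre, with the perpendicular foot at its near end, so it contributes μ₀I/(4πR); both point the same way, together 1.53×10⁻⁴ T.
Arc and leads all point the same direction: B = 2.41×10⁻⁴ + 1.53×10⁻⁴ = 3.94×10⁻⁴ T.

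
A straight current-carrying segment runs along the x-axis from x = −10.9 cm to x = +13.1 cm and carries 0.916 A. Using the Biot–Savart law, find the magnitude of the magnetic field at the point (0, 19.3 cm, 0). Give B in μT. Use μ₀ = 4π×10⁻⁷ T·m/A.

B ≈ 0.500 μT

For a finite straight segment, B = (μ₀I/4πd)(sinθ₁ + sinθ₂), where θ₁, θ₂ are the angles from the perpendicular to each end.
The perpendicular distance is d = 0.193 m; the end-offsets along the wire are a = 0.109 m and b = 0.131 m.
sinθ₁ = 0.109/√(0.109²+0.193²) = 0.4918; sinθ₂ = 0.131/√(0.131²+0.193²) = 0.5616.
B = (4π×10⁻⁷ × 0.916) / (4π × 0.193) × (0.4918 + 0.5616) = 5.00×10⁻⁷ T.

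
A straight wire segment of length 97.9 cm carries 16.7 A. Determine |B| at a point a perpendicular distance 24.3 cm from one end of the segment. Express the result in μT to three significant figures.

For a finite straight segment, B = (μ₀I/4πd)(sinθ₁ + sinθ₂), where θ₁, θ₂ are the angles from the perpendicular to each end.
The perpendicular foot is at one end, so the two end-offsets along the wire are 0 and L = 0.979 m.
sinθ₁ = 0/√(0²+0.243²) = 0.0000; sinθ₂ = 0.979/√(0.979²+0.243²) = 0.9705.
B = (4π×10⁻⁷ × 16.7) / (4π × 0.243) × (0.0000 + 0.9705) = 6.67×10⁻⁶ T.

B ≈ 6.67 μT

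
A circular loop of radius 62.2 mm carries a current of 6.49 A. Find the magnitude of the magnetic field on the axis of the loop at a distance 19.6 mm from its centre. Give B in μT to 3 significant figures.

On the axis of a circular loop, B = μ₀IR² / [2(R²+z²)^(3/2)].
R² + z² = (0.0622)² + (0.0196)² = 0.004253 m², and (R²+z²)^(3/2) = 2.77×10⁻⁴ m³.
B = (4π×10⁻⁷ × 6.49 × 0.003869) / (2 × 2.77×10⁻⁴) = 5.69×10⁻⁵ T.

B ≈ 56.9 μT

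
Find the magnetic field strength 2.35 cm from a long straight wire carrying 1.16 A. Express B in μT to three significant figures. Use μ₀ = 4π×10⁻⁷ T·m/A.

For an infinitely long straight wire, B = μ₀I/(2πd).
B = (4π×10⁻⁷ × 1.16) / (2π × 0.0235) = 9.87×10⁻⁶ T.

B ≈ 9.87 μT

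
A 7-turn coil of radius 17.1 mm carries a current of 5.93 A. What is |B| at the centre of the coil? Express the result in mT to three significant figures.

For an N-turn flat coil, B = Nμ₀I/(2R) with R = 0.0171 m.
B = 7 × 2.18×10⁻⁴ T = 1.53×10⁻³ T.

B ≈ 1.53 mT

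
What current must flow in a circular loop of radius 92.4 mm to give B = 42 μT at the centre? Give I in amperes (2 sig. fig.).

I ≈ 6.2 A

At the centre of a circular loop B = μ₀I/(2R), so I = 2RB/μ₀.
With R = 0.0924 m, I = 2 × 0.0924 × 4.20×10⁻⁵ / (4π×10⁻⁷) = 6.18 A.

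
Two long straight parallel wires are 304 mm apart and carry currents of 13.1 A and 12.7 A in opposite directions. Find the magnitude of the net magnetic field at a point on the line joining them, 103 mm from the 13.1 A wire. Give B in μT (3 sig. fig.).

B ≈ 38.1 μT

Each long wire gives B = μ₀I/(2πd). Distances are d₁ = 0.103 m and d₂ = 0.201 m.
B₁ = 2.54×10⁻⁵ T, B₂ = 1.26×10⁻⁵ T.
Between antiparallel currents both contributions point the same way, so they add. B = B₁ + B₂ = 2.54×10⁻⁵ + 1.26×10⁻⁵ = 3.81×10⁻⁵ T.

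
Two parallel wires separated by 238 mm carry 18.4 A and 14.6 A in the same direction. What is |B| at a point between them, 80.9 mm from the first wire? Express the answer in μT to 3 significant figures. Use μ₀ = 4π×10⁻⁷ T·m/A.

Each long wire gives B = μ₀I/(2πd). Distances are d₁ = 0.0809 m and d₂ = 0.1571 m.
B₁ = 4.55×10⁻⁵ T, B₂ = 1.86×10⁻⁵ T.
Between parallel currents the two contributions point in opposite directions, so they subtract. B = |B₁ − B₂| = |4.55×10⁻⁵ − 1.86×10⁻⁵| = 2.69×10⁻⁵ T.

B ≈ 26.9 μT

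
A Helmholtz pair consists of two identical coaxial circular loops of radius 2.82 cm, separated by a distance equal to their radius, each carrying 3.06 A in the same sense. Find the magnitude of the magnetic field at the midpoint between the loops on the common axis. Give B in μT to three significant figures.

Each loop contributes B = μ₀IR²/[2(R²+z²)^(3/2)] on the axis, with z measured from that loop.
Loop 1 (z = 0.0141 m): B₁ = 4.88×10⁻⁵ T. Loop 2 (z = 0.0141 m): B₂ = 4.88×10⁻⁵ T.
The fields add: B = B₁ + B₂ = 9.76×10⁻⁵ T.

B ≈ 97.6 μT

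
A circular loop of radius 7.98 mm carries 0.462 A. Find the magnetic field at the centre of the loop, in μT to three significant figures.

At the centre of a circular loop the Biot–Savart law gives B = μ₀I/(2R).
B = (4π×10⁻⁷ × 0.462) / (2 × 0.00798) = 3.64×10⁻⁵ T.

B ≈ 36.4 μT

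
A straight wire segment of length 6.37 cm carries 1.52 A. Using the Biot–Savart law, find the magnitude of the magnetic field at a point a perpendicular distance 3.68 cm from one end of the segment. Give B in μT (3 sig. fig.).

B ≈ 3.58 μT

For a finite straight segment, B = (μ₀I/4πd)(sinθ₁ + sinθ₂), where θ₁, θ₂ are the angles from the perpendicular to each end.
The perpendicular foot is at one end, so the two end-offsets along the wire are 0 and L = 0.0637 m.
sinθ₁ = 0/√(0²+0.0368²) = 0.0000; sinθ₂ = 0.0637/√(0.0637²+0.0368²) = 0.8659.
B = (4π×10⁻⁷ × 1.52) / (4π × 0.0368) × (0.0000 + 0.8659) = 3.58×10⁻⁶ T.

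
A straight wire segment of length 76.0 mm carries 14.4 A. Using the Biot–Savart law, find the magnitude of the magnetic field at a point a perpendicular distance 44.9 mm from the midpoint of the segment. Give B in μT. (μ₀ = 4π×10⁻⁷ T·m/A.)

For a finite straight segment, B = (μ₀I/4πd)(sinθ₁ + sinθ₂), where θ₁, θ₂ are the angles from the perpendicular to each end.
The perpendicular from the point meets the wire at its midpoint, so each end is L/2 = 0.038 m away along the wire.
sinθ₁ = 0.038/√(0.038²+0.0449²) = 0.6460; sinθ₂ = 0.038/√(0.038²+0.0449²) = 0.6460.
B = (4π×10⁻⁷ × 14.4) / (4π × 0.0449) × (0.6460 + 0.6460) = 4.14×10⁻⁵ T.

B ≈ 41.4 μT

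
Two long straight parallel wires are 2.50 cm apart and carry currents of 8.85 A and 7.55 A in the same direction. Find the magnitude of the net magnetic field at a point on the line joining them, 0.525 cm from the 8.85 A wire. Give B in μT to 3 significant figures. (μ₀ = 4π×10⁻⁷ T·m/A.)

Each long wire gives B = μ₀I/(2πd). Distances are d₁ = 0.00525 m and d₂ = 0.01975 m.
B₁ = 3.37×10⁻⁴ T, B₂ = 7.65×10⁻⁵ T.
Between parallel currents the two contributions point in opposite directions, so they subtract. B = |B₁ − B₂| = |3.37×10⁻⁴ − 7.65×10⁻⁵| = 2.61×10⁻⁴ T.

B ≈ 261 μT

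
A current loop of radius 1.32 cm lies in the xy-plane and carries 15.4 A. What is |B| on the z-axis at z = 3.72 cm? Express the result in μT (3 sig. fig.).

B ≈ 27.4 μT

On the axis of a circular loop, B = μ₀IR² / [2(R²+z²)^(3/2)].
R² + z² = (0.0132)² + (0.0372)² = 0.001558 m², and (R²+z²)^(3/2) = 6.15×10⁻⁵ m³.
B = (4π×10⁻⁷ × 15.4 × 0.0001742) / (2 × 6.15×10⁻⁵) = 2.74×10⁻⁵ T.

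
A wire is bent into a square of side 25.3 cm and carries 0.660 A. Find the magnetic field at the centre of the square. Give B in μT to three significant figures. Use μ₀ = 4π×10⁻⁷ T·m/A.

Each side is a finite straight segment at perpendicular distance d = a/(2 tan(π/4)) = 0.1265 m from the centre, with end-angles ±π/4.
One side contributes B₁ = (μ₀I/4πd)·2 sin(π/4) = 7.38×10⁻⁷ T.
All 4 sides add in the same direction: B = 4 × 7.38×10⁻⁷ = 2.95×10⁻⁶ T.

B ≈ 2.95 μT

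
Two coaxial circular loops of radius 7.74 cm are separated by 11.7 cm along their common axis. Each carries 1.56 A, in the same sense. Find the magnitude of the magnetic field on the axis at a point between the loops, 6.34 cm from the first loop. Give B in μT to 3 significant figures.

Each loop contributes B = μ₀IR²/[2(R²+z²)^(3/2)] on the axis, with z measured from that loop.
Loop 1 (z = 0.0634 m): B₁ = 5.86×10⁻⁶ T. Loop 2 (z = 0.0536 m): B₂ = 7.04×10⁻⁶ T.
The fields add: B = B₁ + B₂ = 1.29×10⁻⁵ T.

B ≈ 12.9 μT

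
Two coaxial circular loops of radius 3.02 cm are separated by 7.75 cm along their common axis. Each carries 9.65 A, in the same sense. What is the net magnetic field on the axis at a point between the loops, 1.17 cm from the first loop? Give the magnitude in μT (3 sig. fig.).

B ≈ 177 μT

Each loop contributes B = μ₀IR²/[2(R²+z²)^(3/2)] on the axis, with z measured from that loop.
Loop 1 (z = 0.0117 m): B₁ = 1.63×10⁻⁴ T. Loop 2 (z = 0.0658 m): B₂ = 1.46×10⁻⁵ T.
The fields add: B = B₁ + B₂ = 1.77×10⁻⁴ T.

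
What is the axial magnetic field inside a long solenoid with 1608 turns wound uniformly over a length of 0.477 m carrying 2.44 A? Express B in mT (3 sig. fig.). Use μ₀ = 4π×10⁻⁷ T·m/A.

Inside a long solenoid, B = μ₀nI with n = 3371 turns/m.
B = 4π×10⁻⁷ × 3371 × 2.44 = 1.03×10⁻² T.

B ≈ 10.3 mT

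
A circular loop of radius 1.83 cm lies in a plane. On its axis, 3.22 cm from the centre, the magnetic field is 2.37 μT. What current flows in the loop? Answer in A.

On the axis of a loop, B = μ₀IR²/[2(R²+z²)^(3/2)], so I = 2B(R²+z²)^(3/2)/(μ₀R²).
R² + z² = 0.0003349 + 0.001037 = 0.001372 m²; raised to 3/2 gives 5.08×10⁻⁵ m³.
I = 2 × 2.37×10⁻⁶ × 5.08×10⁻⁵ / (1.26×10⁻⁶ × 0.0003349) = 0.572 A.

I ≈ 0.572 A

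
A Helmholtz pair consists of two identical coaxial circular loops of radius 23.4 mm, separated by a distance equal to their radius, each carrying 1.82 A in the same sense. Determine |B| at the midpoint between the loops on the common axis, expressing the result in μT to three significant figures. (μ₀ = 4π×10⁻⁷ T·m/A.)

B ≈ 69.9 μT

Each loop contributes B = μ₀IR²/[2(R²+z²)^(3/2)] on the axis, with z measured from that loop.
Loop 1 (z = 0.0117 m): B₁ = 3.50×10⁻⁵ T. Loop 2 (z = 0.0117 m): B₂ = 3.50×10⁻⁵ T.
The fields add: B = B₁ + B₂ = 6.99×10⁻⁵ T.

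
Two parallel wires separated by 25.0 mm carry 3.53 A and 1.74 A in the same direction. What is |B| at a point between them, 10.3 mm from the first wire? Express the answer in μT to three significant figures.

B ≈ 44.9 μT

Each long wire gives B = μ₀I/(2πd). Distances are d₁ = 0.0103 m and d₂ = 0.0147 m.
B₁ = 6.85×10⁻⁵ T, B₂ = 2.37×10⁻⁵ T.
Between parallel currents the two contributions point in opposite directions, so they subtract. B = |B₁ − B₂| = |6.85×10⁻⁵ − 2.37×10⁻⁵| = 4.49×10⁻⁵ T.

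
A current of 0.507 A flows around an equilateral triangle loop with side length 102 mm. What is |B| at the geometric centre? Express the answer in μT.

Each side is a finite straight segment at perpendicular distance d = a/(2 tan(π/3)) = 0.02944 m from the centre, with end-angles ±π/3.
One side contributes B₁ = (μ₀I/4πd)·2 sin(π/3) = 2.98×10⁻⁶ T.
All 3 sides add in the same direction: B = 3 × 2.98×10⁻⁶ = 8.95×10⁻⁶ T.

B ≈ 8.95 μT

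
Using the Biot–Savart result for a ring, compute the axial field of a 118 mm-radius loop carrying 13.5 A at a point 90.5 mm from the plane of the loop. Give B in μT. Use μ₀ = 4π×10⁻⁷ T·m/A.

On the axis of a circular loop, B = μ₀IR² / [2(R²+z²)^(3/2)].
R² + z² = (0.118)² + (0.0905)² = 0.02211 m², and (R²+z²)^(3/2) = 3.29×10⁻³ m³.
B = (4π×10⁻⁷ × 13.5 × 0.01392) / (2 × 3.29×10⁻³) = 3.59×10⁻⁵ T.

B ≈ 35.9 μT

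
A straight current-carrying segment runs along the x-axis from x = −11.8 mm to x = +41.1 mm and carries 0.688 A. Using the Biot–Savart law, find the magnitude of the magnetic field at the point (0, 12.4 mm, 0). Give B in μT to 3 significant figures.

For a finite straight segment, B = (μ₀I/4πd)(sinθ₁ + sinθ₂), where θ₁, θ₂ are the angles from the perpendicular to each end.
The perpendicular distance is d = 0.0124 m; the end-offsets along the wire are a = 0.0118 m and b = 0.0411 m.
sinθ₁ = 0.0118/√(0.0118²+0.0124²) = 0.6894; sinθ₂ = 0.0411/√(0.0411²+0.0124²) = 0.9574.
B = (4π×10⁻⁷ × 0.688) / (4π × 0.0124) × (0.6894 + 0.9574) = 9.14×10⁻⁶ T.

B ≈ 9.14 μT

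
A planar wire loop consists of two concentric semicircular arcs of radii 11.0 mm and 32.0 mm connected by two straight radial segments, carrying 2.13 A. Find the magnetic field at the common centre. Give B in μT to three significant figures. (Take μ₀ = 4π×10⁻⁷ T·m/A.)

The radial connectors point toward the centre, so dl × r̂ = 0 and they contribute nothing.
Each semicircle gives μ₀I/(4R): inner arc 6.08×10⁻⁵ T, outer arc 2.09×10⁻⁵ T.
The two arcs carry current in opposite angular senses, so their fields oppose: B = |6.08×10⁻⁵ − 2.09×10⁻⁵| = 3.99×10⁻⁵ T.

B ≈ 39.9 μT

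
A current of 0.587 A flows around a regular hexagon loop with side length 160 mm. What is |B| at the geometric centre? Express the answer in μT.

B ≈ 2.54 μT

Each side is a finite straight segment at perpendicular distance d = a/(2 tan(π/6)) = 0.1386 m from the centre, with end-angles ±π/6.
One side contributes B₁ = (μ₀I/4πd)·2 sin(π/6) = 4.24×10⁻⁷ T.
All 6 sides add in the same direction: B = 6 × 4.24×10⁻⁷ = 2.54×10⁻⁶ T.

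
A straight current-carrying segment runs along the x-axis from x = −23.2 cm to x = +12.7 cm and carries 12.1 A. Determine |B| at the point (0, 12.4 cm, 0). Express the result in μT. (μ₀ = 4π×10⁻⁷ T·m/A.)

For a finite straight segment, B = (μ₀I/4πd)(sinθ₁ + sinθ₂), where θ₁, θ₂ are the angles from the perpendicular to each end.
The perpendicular distance is d = 0.124 m; the end-offsets along the wire are a = 0.232 m and b = 0.127 m.
sinθ₁ = 0.232/√(0.232²+0.124²) = 0.8819; sinθ₂ = 0.127/√(0.127²+0.124²) = 0.7155.
B = (4π×10⁻⁷ × 12.1) / (4π × 0.124) × (0.8819 + 0.7155) = 1.56×10⁻⁵ T.

B ≈ 15.6 μT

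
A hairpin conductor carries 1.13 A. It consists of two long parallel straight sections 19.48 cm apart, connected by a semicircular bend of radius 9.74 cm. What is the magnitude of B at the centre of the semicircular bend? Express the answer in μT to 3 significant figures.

B ≈ 5.97 μT

The semicircular arc contributes B_arc = μ₀I·π/(4πR) = μ₀I/(4R) = 3.64×10⁻⁶ T.
Each semi-infinite lead is at perpendicular distance R = 0.0974 m from the centre, with the perpendicular foot at its near end, so it contributes μ₀I/(4πR); both point the same way, together 2.32×10⁻⁶ T.
Arc and leads all point the same direction: B = 3.64×10⁻⁶ + 2.32×10⁻⁶ = 5.97×10⁻⁶ T.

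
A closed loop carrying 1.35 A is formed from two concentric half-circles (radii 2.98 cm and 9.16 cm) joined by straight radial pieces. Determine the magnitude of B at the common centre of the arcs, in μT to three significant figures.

B ≈ 9.60 μT

The radial connectors point toward the centre, so dl × r̂ = 0 and they contribute nothing.
Each semicircle gives μ₀I/(4R): inner arc 1.42×10⁻⁵ T, outer arc 4.63×10⁻⁶ T.
The two arcs carry current in opposite angular senses, so their fields oppose: B = |1.42×10⁻⁵ − 4.63×10⁻⁶| = 9.60×10⁻⁶ T.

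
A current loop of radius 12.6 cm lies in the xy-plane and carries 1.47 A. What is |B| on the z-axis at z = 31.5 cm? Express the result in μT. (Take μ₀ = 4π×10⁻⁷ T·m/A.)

On the axis of a circular loop, B = μ₀IR² / [2(R²+z²)^(3/2)].
R² + z² = (0.126)² + (0.315)² = 0.1151 m², and (R²+z²)^(3/2) = 3.90×10⁻² m³.
B = (4π×10⁻⁷ × 1.47 × 0.01588) / (2 × 3.90×10⁻²) = 3.76×10⁻⁷ T.

B ≈ 0.376 μT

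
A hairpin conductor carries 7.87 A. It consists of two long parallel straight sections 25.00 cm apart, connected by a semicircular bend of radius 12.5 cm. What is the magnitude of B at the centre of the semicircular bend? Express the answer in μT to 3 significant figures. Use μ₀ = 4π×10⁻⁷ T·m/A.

B ≈ 32.4 μT

The semicircular arc contributes B_arc = μ₀I·π/(4πR) = μ₀I/(4R) = 1.98×10⁻⁵ T.
Each semi-infinite lead is at perpendicular distance R = 0.125 m from the centre, with the perpendicular foot at its near end, so it contributes μ₀I/(4πR); both point the same way, together 1.26×10⁻⁵ T.
Arc and leads all point the same direction: B = 1.98×10⁻⁵ + 1.26×10⁻⁵ = 3.24×10⁻⁵ T.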